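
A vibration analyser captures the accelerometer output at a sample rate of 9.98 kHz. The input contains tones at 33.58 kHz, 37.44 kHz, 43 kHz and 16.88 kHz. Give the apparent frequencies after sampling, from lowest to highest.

2.48 kHz, 3.08 kHz, 3.64 kHz

fs/2 = 4.99 kHz.
33.58 kHz mod fs = 3.64 kHz.
3.64 kHz ≤ fs/2 = 4.99 kHz, appears at 3.64 kHz.
37.44 kHz mod fs = 7.5 kHz.
7.5 kHz > fs/2 = 4.99 kHz, folds to fs − 7.5 kHz = 2.48 kHz.
43 kHz mod fs = 3.08 kHz.
3.08 kHz ≤ fs/2 = 4.99 kHz, appears at 3.08 kHz.
16.88 kHz mod fs = 6.9 kHz.
6.9 kHz > fs/2 = 4.99 kHz, folds to fs − 6.9 kHz = 3.08 kHz.
Distinct values: {2.48 kHz, 3.08 kHz, 3.64 kHz}.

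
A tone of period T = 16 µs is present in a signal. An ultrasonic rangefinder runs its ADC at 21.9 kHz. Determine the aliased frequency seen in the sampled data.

T = 16 µs → f = 1/T = 62.5 kHz.
62.5 kHz mod fs = 18.7 kHz.
18.7 kHz > fs/2 = 10.95 kHz, folds to fs − 18.7 kHz = 3.2 kHz.

3.2 kHz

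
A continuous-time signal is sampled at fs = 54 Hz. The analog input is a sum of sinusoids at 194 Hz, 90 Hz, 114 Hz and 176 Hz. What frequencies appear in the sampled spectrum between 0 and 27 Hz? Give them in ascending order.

6 Hz, 14 Hz, 18 Hz, 22 Hz

fs/2 = 27 Hz.
194 Hz mod fs = 32 Hz.
32 Hz > fs/2 = 27 Hz, folds to fs − 32 Hz = 22 Hz.
90 Hz mod fs = 36 Hz.
36 Hz > fs/2 = 27 Hz, folds to fs − 36 Hz = 18 Hz.
114 Hz mod fs = 6 Hz.
6 Hz ≤ fs/2 = 27 Hz, appears at 6 Hz.
176 Hz mod fs = 14 Hz.
14 Hz ≤ fs/2 = 27 Hz, appears at 14 Hz.
Distinct values: {6 Hz, 14 Hz, 18 Hz, 22 Hz}.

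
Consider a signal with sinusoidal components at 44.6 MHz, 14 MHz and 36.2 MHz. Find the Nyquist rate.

89.2 MHz

Highest-frequency component: 44.6 MHz.
Nyquist rate = 2 × 44.6 MHz = 89.2 MHz.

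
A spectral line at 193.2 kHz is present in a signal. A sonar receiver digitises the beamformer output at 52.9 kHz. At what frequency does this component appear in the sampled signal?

18.4 kHz

193.2 kHz mod fs = 34.5 kHz.
34.5 kHz > fs/2 = 26.45 kHz, folds to fs − 34.5 kHz = 18.4 kHz.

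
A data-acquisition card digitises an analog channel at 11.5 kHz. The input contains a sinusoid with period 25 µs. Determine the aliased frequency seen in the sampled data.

5.5 kHz

T = 25 µs → f = 1/T = 40 kHz.
40 kHz mod fs = 5.5 kHz.
5.5 kHz ≤ fs/2 = 5.75 kHz, appears at 5.5 kHz.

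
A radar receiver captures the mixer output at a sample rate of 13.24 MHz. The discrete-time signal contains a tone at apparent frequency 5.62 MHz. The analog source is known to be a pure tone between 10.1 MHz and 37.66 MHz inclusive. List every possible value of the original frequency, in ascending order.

18.86 MHz, 20.86 MHz, 32.1 MHz, 34.1 MHz

Frequencies that alias to 5.62 MHz are k·fs ± 5.62 MHz for integer k ≥ 0.
k=0: 5.62 MHz.
k=1: 7.62 MHz, 18.86 MHz.
k=2: 20.86 MHz, 32.1 MHz.
k=3: 34.1 MHz, 45.34 MHz.
k=4: 47.34 MHz, 58.58 MHz.
Within [10.1 MHz, 37.66 MHz]: 18.86 MHz, 20.86 MHz, 32.1 MHz, 34.1 MHz.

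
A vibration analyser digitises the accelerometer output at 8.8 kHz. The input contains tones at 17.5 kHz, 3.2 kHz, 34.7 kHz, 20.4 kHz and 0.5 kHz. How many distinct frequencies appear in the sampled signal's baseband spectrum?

fs/2 = 4.4 kHz.
17.5 kHz mod fs = 8.7 kHz.
8.7 kHz > fs/2 = 4.4 kHz, folds to fs − 8.7 kHz = 0.1 kHz.
3.2 kHz ≤ fs/2 = 4.4 kHz, passes unchanged.
34.7 kHz mod fs = 8.3 kHz.
8.3 kHz > fs/2 = 4.4 kHz, folds to fs − 8.3 kHz = 0.5 kHz.
20.4 kHz mod fs = 2.8 kHz.
2.8 kHz ≤ fs/2 = 4.4 kHz, appears at 2.8 kHz.
0.5 kHz ≤ fs/2 = 4.4 kHz, passes unchanged.
Distinct values: {0.1 kHz, 0.5 kHz, 2.8 kHz, 3.2 kHz} → 4.

4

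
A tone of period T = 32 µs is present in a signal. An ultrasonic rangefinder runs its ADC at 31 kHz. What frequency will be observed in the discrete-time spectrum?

T = 32 µs → f = 1/T = 31.25 kHz.
31.25 kHz mod fs = 0.25 kHz.
0.25 kHz ≤ fs/2 = 15.5 kHz, appears at 0.25 kHz.

0.25 kHz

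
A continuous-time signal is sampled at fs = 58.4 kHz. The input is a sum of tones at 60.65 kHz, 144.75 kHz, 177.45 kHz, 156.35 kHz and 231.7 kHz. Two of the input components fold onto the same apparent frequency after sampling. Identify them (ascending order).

fs/2 = 29.2 kHz.
60.65 kHz mod fs = 2.25 kHz.
2.25 kHz ≤ fs/2 = 29.2 kHz, appears at 2.25 kHz.
144.75 kHz mod fs = 27.95 kHz.
27.95 kHz ≤ fs/2 = 29.2 kHz, appears at 27.95 kHz.
177.45 kHz mod fs = 2.25 kHz.
2.25 kHz ≤ fs/2 = 29.2 kHz, appears at 2.25 kHz.
156.35 kHz mod fs = 39.55 kHz.
39.55 kHz > fs/2 = 29.2 kHz, folds to fs − 39.55 kHz = 18.85 kHz.
231.7 kHz mod fs = 56.5 kHz.
56.5 kHz > fs/2 = 29.2 kHz, folds to fs − 56.5 kHz = 1.9 kHz.
60.65 kHz and 177.45 kHz both map to 2.25 kHz.

60.65 kHz, 177.45 kHz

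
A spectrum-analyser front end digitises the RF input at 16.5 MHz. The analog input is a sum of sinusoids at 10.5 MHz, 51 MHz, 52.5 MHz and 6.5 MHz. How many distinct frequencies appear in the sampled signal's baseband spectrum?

fs/2 = 8.25 MHz.
10.5 MHz > fs/2 = 8.25 MHz, folds to fs − 10.5 MHz = 6 MHz.
51 MHz mod fs = 1.5 MHz.
1.5 MHz ≤ fs/2 = 8.25 MHz, appears at 1.5 MHz.
52.5 MHz mod fs = 3 MHz.
3 MHz ≤ fs/2 = 8.25 MHz, appears at 3 MHz.
6.5 MHz ≤ fs/2 = 8.25 MHz, passes unchanged.
Distinct values: {1.5 MHz, 3 MHz, 6 MHz, 6.5 MHz} → 4.

4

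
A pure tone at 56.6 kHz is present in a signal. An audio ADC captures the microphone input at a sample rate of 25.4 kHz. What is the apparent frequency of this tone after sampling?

5.8 kHz

56.6 kHz mod fs = 5.8 kHz.
5.8 kHz ≤ fs/2 = 12.7 kHz, appears at 5.8 kHz.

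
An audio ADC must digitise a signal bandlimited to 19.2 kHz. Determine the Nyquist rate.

38.4 kHz

Nyquist rate = 2 × 19.2 kHz = 38.4 kHz.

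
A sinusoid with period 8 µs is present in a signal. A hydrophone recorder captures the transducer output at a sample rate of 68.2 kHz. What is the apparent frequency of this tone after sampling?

T = 8 µs → f = 1/T = 125 kHz.
125 kHz mod fs = 56.8 kHz.
56.8 kHz > fs/2 = 34.1 kHz, folds to fs − 56.8 kHz = 11.4 kHz.

11.4 kHz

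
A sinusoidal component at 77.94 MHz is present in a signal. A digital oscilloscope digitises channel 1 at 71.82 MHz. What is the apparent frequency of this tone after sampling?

6.12 MHz

77.94 MHz mod fs = 6.12 MHz.
6.12 MHz ≤ fs/2 = 35.91 MHz, appears at 6.12 MHz.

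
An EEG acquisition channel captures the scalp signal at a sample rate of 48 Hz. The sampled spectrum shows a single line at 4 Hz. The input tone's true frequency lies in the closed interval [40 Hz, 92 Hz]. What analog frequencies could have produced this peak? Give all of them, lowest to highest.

44 Hz, 52 Hz, 92 Hz

Frequencies that alias to 4 Hz are k·fs ± 4 Hz for integer k ≥ 0.
k=0: 4 Hz.
k=1: 44 Hz, 52 Hz.
k=2: 92 Hz, 100 Hz.
k=3: 140 Hz, 148 Hz.
Within [40 Hz, 92 Hz]: 44 Hz, 52 Hz, 92 Hz.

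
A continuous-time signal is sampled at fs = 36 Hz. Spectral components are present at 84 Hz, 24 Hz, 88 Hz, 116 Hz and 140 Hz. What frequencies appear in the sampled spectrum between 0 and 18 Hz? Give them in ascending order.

fs/2 = 18 Hz.
84 Hz mod fs = 12 Hz.
12 Hz ≤ fs/2 = 18 Hz, appears at 12 Hz.
24 Hz > fs/2 = 18 Hz, folds to fs − 24 Hz = 12 Hz.
88 Hz mod fs = 16 Hz.
16 Hz ≤ fs/2 = 18 Hz, appears at 16 Hz.
116 Hz mod fs = 8 Hz.
8 Hz ≤ fs/2 = 18 Hz, appears at 8 Hz.
140 Hz mod fs = 32 Hz.
32 Hz > fs/2 = 18 Hz, folds to fs − 32 Hz = 4 Hz.
Distinct values: {4 Hz, 8 Hz, 12 Hz, 16 Hz}.

4 Hz, 8 Hz, 12 Hz, 16 Hz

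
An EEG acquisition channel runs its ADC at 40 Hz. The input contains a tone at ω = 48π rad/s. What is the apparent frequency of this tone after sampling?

ω = 48π rad/s → f = ω/(2π) = 24 Hz.
24 Hz > fs/2 = 20 Hz, folds to fs − 24 Hz = 16 Hz.

16 Hz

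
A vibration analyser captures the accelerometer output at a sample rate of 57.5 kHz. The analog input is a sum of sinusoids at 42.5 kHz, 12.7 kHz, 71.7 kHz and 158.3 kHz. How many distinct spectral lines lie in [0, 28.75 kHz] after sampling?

3

fs/2 = 28.75 kHz.
42.5 kHz > fs/2 = 28.75 kHz, folds to fs − 42.5 kHz = 15 kHz.
12.7 kHz ≤ fs/2 = 28.75 kHz, passes unchanged.
71.7 kHz mod fs = 14.2 kHz.
14.2 kHz ≤ fs/2 = 28.75 kHz, appears at 14.2 kHz.
158.3 kHz mod fs = 43.3 kHz.
43.3 kHz > fs/2 = 28.75 kHz, folds to fs − 43.3 kHz = 14.2 kHz.
Distinct values: {12.7 kHz, 14.2 kHz, 15 kHz} → 3.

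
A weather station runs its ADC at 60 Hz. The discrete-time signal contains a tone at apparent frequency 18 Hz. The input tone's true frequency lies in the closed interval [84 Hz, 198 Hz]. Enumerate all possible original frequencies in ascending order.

Frequencies that alias to 18 Hz are k·fs ± 18 Hz for integer k ≥ 0.
k=0: 18 Hz.
k=1: 42 Hz, 78 Hz.
k=2: 102 Hz, 138 Hz.
k=3: 162 Hz, 198 Hz.
k=4: 222 Hz, 258 Hz.
Within [84 Hz, 198 Hz]: 102 Hz, 138 Hz, 162 Hz, 198 Hz.

102 Hz, 138 Hz, 162 Hz, 198 Hz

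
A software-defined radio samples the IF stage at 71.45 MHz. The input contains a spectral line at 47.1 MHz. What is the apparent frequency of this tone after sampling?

47.1 MHz > fs/2 = 35.725 MHz, folds to fs − 47.1 MHz = 24.35 MHz.

24.35 MHz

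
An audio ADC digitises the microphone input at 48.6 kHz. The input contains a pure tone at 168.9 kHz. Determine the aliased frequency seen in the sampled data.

168.9 kHz mod fs = 23.1 kHz.
23.1 kHz ≤ fs/2 = 24.3 kHz, appears at 23.1 kHz.

23.1 kHz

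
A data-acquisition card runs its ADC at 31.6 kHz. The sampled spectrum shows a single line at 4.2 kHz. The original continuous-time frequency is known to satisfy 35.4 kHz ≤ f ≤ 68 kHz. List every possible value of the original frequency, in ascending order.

Frequencies that alias to 4.2 kHz are k·fs ± 4.2 kHz for integer k ≥ 0.
k=0: 4.2 kHz.
k=1: 27.4 kHz, 35.8 kHz.
k=2: 59 kHz, 67.4 kHz.
k=3: 90.6 kHz, 99 kHz.
Within [35.4 kHz, 68 kHz]: 35.8 kHz, 59 kHz, 67.4 kHz.

35.8 kHz, 59 kHz, 67.4 kHz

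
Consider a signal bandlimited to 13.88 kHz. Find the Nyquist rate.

Nyquist rate = 2 × 13.88 kHz = 27.76 kHz.

27.76 kHz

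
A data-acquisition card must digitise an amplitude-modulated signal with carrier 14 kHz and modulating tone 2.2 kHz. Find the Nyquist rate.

AM sidebands sit at fc ± fm = 11.8 kHz and 16.2 kHz.
Highest-frequency component: 16.2 kHz.
Nyquist rate = 2 × 16.2 kHz = 32.4 kHz.

32.4 kHz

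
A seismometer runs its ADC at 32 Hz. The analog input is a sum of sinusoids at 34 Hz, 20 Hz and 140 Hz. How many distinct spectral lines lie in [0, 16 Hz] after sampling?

2

fs/2 = 16 Hz.
34 Hz mod fs = 2 Hz.
2 Hz ≤ fs/2 = 16 Hz, appears at 2 Hz.
20 Hz > fs/2 = 16 Hz, folds to fs − 20 Hz = 12 Hz.
140 Hz mod fs = 12 Hz.
12 Hz ≤ fs/2 = 16 Hz, appears at 12 Hz.
Distinct values: {2 Hz, 12 Hz} → 2.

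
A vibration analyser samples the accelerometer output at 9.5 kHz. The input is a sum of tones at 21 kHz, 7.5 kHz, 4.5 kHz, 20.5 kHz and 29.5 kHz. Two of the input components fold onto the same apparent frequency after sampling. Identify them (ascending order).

7.5 kHz, 21 kHz

fs/2 = 4.75 kHz.
21 kHz mod fs = 2 kHz.
2 kHz ≤ fs/2 = 4.75 kHz, appears at 2 kHz.
7.5 kHz > fs/2 = 4.75 kHz, folds to fs − 7.5 kHz = 2 kHz.
4.5 kHz ≤ fs/2 = 4.75 kHz, passes unchanged.
20.5 kHz mod fs = 1.5 kHz.
1.5 kHz ≤ fs/2 = 4.75 kHz, appears at 1.5 kHz.
29.5 kHz mod fs = 1 kHz.
1 kHz ≤ fs/2 = 4.75 kHz, appears at 1 kHz.
7.5 kHz and 21 kHz both map to 2 kHz.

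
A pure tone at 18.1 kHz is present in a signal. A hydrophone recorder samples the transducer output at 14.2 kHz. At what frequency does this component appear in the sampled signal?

3.9 kHz

18.1 kHz mod fs = 3.9 kHz.
3.9 kHz ≤ fs/2 = 7.1 kHz, appears at 3.9 kHz.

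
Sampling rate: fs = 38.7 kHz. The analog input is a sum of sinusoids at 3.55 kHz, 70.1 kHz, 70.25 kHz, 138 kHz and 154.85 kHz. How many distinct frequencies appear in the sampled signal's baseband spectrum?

5

fs/2 = 19.35 kHz.
3.55 kHz ≤ fs/2 = 19.35 kHz, passes unchanged.
70.1 kHz mod fs = 31.4 kHz.
31.4 kHz > fs/2 = 19.35 kHz, folds to fs − 31.4 kHz = 7.3 kHz.
70.25 kHz mod fs = 31.55 kHz.
31.55 kHz > fs/2 = 19.35 kHz, folds to fs − 31.55 kHz = 7.15 kHz.
138 kHz mod fs = 21.9 kHz.
21.9 kHz > fs/2 = 19.35 kHz, folds to fs − 21.9 kHz = 16.8 kHz.
154.85 kHz mod fs = 0.05 kHz.
0.05 kHz ≤ fs/2 = 19.35 kHz, appears at 0.05 kHz.
Distinct values: {0.05 kHz, 3.55 kHz, 7.15 kHz, 7.3 kHz, 16.8 kHz} → 5.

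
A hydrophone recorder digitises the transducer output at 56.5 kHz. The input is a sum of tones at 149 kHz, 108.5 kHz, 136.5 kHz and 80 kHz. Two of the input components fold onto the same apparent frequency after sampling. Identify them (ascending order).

80 kHz, 136.5 kHz

fs/2 = 28.25 kHz.
149 kHz mod fs = 36 kHz.
36 kHz > fs/2 = 28.25 kHz, folds to fs − 36 kHz = 20.5 kHz.
108.5 kHz mod fs = 52 kHz.
52 kHz > fs/2 = 28.25 kHz, folds to fs − 52 kHz = 4.5 kHz.
136.5 kHz mod fs = 23.5 kHz.
23.5 kHz ≤ fs/2 = 28.25 kHz, appears at 23.5 kHz.
80 kHz mod fs = 23.5 kHz.
23.5 kHz ≤ fs/2 = 28.25 kHz, appears at 23.5 kHz.
80 kHz and 136.5 kHz both map to 23.5 kHz.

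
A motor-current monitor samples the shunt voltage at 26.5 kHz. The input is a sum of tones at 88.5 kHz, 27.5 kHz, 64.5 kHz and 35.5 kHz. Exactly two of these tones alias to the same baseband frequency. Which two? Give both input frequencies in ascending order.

35.5 kHz, 88.5 kHz

fs/2 = 13.25 kHz.
88.5 kHz mod fs = 9 kHz.
9 kHz ≤ fs/2 = 13.25 kHz, appears at 9 kHz.
27.5 kHz mod fs = 1 kHz.
1 kHz ≤ fs/2 = 13.25 kHz, appears at 1 kHz.
64.5 kHz mod fs = 11.5 kHz.
11.5 kHz ≤ fs/2 = 13.25 kHz, appears at 11.5 kHz.
35.5 kHz mod fs = 9 kHz.
9 kHz ≤ fs/2 = 13.25 kHz, appears at 9 kHz.
35.5 kHz and 88.5 kHz both map to 9 kHz.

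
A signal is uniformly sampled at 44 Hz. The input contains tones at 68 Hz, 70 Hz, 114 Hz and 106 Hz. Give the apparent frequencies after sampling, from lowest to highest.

fs/2 = 22 Hz.
68 Hz mod fs = 24 Hz.
24 Hz > fs/2 = 22 Hz, folds to fs − 24 Hz = 20 Hz.
70 Hz mod fs = 26 Hz.
26 Hz > fs/2 = 22 Hz, folds to fs − 26 Hz = 18 Hz.
114 Hz mod fs = 26 Hz.
26 Hz > fs/2 = 22 Hz, folds to fs − 26 Hz = 18 Hz.
106 Hz mod fs = 18 Hz.
18 Hz ≤ fs/2 = 22 Hz, appears at 18 Hz.
Distinct values: {18 Hz, 20 Hz}.

18 Hz, 20 Hz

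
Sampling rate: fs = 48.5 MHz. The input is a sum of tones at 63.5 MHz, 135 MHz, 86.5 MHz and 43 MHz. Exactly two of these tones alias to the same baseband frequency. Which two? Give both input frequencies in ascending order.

86.5 MHz, 135 MHz

fs/2 = 24.25 MHz.
63.5 MHz mod fs = 15 MHz.
15 MHz ≤ fs/2 = 24.25 MHz, appears at 15 MHz.
135 MHz mod fs = 38 MHz.
38 MHz > fs/2 = 24.25 MHz, folds to fs − 38 MHz = 10.5 MHz.
86.5 MHz mod fs = 38 MHz.
38 MHz > fs/2 = 24.25 MHz, folds to fs − 38 MHz = 10.5 MHz.
43 MHz > fs/2 = 24.25 MHz, folds to fs − 43 MHz = 5.5 MHz.
86.5 MHz and 135 MHz both map to 10.5 MHz.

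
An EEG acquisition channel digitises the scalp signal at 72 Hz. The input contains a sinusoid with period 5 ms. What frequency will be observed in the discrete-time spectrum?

16 Hz

T = 5 ms → f = 1/T = 200 Hz.
200 Hz mod fs = 56 Hz.
56 Hz > fs/2 = 36 Hz, folds to fs − 56 Hz = 16 Hz.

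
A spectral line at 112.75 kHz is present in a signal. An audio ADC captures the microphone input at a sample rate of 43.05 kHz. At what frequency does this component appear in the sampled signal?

112.75 kHz mod fs = 26.65 kHz.
26.65 kHz > fs/2 = 21.525 kHz, folds to fs − 26.65 kHz = 16.4 kHz.

16.4 kHz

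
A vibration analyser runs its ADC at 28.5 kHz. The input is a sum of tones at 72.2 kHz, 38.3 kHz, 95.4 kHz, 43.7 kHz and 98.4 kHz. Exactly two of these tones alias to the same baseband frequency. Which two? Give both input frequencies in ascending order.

fs/2 = 14.25 kHz.
72.2 kHz mod fs = 15.2 kHz.
15.2 kHz > fs/2 = 14.25 kHz, folds to fs − 15.2 kHz = 13.3 kHz.
38.3 kHz mod fs = 9.8 kHz.
9.8 kHz ≤ fs/2 = 14.25 kHz, appears at 9.8 kHz.
95.4 kHz mod fs = 9.9 kHz.
9.9 kHz ≤ fs/2 = 14.25 kHz, appears at 9.9 kHz.
43.7 kHz mod fs = 15.2 kHz.
15.2 kHz > fs/2 = 14.25 kHz, folds to fs − 15.2 kHz = 13.3 kHz.
98.4 kHz mod fs = 12.9 kHz.
12.9 kHz ≤ fs/2 = 14.25 kHz, appears at 12.9 kHz.
43.7 kHz and 72.2 kHz both map to 13.3 kHz.

43.7 kHz, 72.2 kHz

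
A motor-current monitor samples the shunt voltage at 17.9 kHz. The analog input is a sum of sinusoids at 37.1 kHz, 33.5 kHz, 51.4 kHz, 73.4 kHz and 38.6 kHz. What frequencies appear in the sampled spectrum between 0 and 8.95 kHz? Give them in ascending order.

fs/2 = 8.95 kHz.
37.1 kHz mod fs = 1.3 kHz.
1.3 kHz ≤ fs/2 = 8.95 kHz, appears at 1.3 kHz.
33.5 kHz mod fs = 15.6 kHz.
15.6 kHz > fs/2 = 8.95 kHz, folds to fs − 15.6 kHz = 2.3 kHz.
51.4 kHz mod fs = 15.6 kHz.
15.6 kHz > fs/2 = 8.95 kHz, folds to fs − 15.6 kHz = 2.3 kHz.
73.4 kHz mod fs = 1.8 kHz.
1.8 kHz ≤ fs/2 = 8.95 kHz, appears at 1.8 kHz.
38.6 kHz mod fs = 2.8 kHz.
2.8 kHz ≤ fs/2 = 8.95 kHz, appears at 2.8 kHz.
Distinct values: {1.3 kHz, 1.8 kHz, 2.3 kHz, 2.8 kHz}.

1.3 kHz, 1.8 kHz, 2.3 kHz, 2.8 kHz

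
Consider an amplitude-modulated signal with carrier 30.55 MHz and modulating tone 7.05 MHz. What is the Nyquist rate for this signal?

AM sidebands sit at fc ± fm = 23.5 MHz and 37.6 MHz.
Highest-frequency component: 37.6 MHz.
Nyquist rate = 2 × 37.6 MHz = 75.2 MHz.

75.2 MHz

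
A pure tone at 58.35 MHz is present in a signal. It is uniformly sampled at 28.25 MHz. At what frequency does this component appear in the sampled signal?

1.85 MHz

58.35 MHz mod fs = 1.85 MHz.
1.85 MHz ≤ fs/2 = 14.125 MHz, appears at 1.85 MHz.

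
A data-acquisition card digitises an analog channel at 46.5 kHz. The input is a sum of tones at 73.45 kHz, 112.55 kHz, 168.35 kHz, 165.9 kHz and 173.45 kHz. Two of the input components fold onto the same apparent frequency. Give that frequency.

fs/2 = 23.25 kHz.
73.45 kHz mod fs = 26.95 kHz.
26.95 kHz > fs/2 = 23.25 kHz, folds to fs − 26.95 kHz = 19.55 kHz.
112.55 kHz mod fs = 19.55 kHz.
19.55 kHz ≤ fs/2 = 23.25 kHz, appears at 19.55 kHz.
168.35 kHz mod fs = 28.85 kHz.
28.85 kHz > fs/2 = 23.25 kHz, folds to fs − 28.85 kHz = 17.65 kHz.
165.9 kHz mod fs = 26.4 kHz.
26.4 kHz > fs/2 = 23.25 kHz, folds to fs − 26.4 kHz = 20.1 kHz.
173.45 kHz mod fs = 33.95 kHz.
33.95 kHz > fs/2 = 23.25 kHz, folds to fs − 33.95 kHz = 12.55 kHz.
73.45 kHz and 112.55 kHz both map to 19.55 kHz.

19.55 kHz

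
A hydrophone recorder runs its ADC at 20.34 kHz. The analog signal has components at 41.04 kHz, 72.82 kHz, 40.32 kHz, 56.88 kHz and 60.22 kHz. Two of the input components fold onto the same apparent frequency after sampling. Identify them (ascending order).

40.32 kHz, 41.04 kHz

fs/2 = 10.17 kHz.
41.04 kHz mod fs = 0.36 kHz.
0.36 kHz ≤ fs/2 = 10.17 kHz, appears at 0.36 kHz.
72.82 kHz mod fs = 11.8 kHz.
11.8 kHz > fs/2 = 10.17 kHz, folds to fs − 11.8 kHz = 8.54 kHz.
40.32 kHz mod fs = 19.98 kHz.
19.98 kHz > fs/2 = 10.17 kHz, folds to fs − 19.98 kHz = 0.36 kHz.
56.88 kHz mod fs = 16.2 kHz.
16.2 kHz > fs/2 = 10.17 kHz, folds to fs − 16.2 kHz = 4.14 kHz.
60.22 kHz mod fs = 19.54 kHz.
19.54 kHz > fs/2 = 10.17 kHz, folds to fs − 19.54 kHz = 0.8 kHz.
40.32 kHz and 41.04 kHz both map to 0.36 kHz.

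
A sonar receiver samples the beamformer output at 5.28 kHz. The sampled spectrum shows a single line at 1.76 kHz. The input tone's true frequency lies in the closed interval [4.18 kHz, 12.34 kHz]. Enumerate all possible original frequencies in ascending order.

Frequencies that alias to 1.76 kHz are k·fs ± 1.76 kHz for integer k ≥ 0.
k=0: 1.76 kHz.
k=1: 3.52 kHz, 7.04 kHz.
k=2: 8.8 kHz, 12.32 kHz.
k=3: 14.08 kHz, 17.6 kHz.
Within [4.18 kHz, 12.34 kHz]: 7.04 kHz, 8.8 kHz, 12.32 kHz.

7.04 kHz, 8.8 kHz, 12.32 kHz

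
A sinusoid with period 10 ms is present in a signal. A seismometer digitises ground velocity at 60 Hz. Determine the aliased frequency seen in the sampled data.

20 Hz

T = 10 ms → f = 1/T = 100 Hz.
100 Hz mod fs = 40 Hz.
40 Hz > fs/2 = 30 Hz, folds to fs − 40 Hz = 20 Hz.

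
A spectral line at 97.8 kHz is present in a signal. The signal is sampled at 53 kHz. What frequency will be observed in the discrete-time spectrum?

8.2 kHz

97.8 kHz mod fs = 44.8 kHz.
44.8 kHz > fs/2 = 26.5 kHz, folds to fs − 44.8 kHz = 8.2 kHz.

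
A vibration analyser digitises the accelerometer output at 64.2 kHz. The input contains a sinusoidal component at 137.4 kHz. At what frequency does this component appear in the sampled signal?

137.4 kHz mod fs = 9 kHz.
9 kHz ≤ fs/2 = 32.1 kHz, appears at 9 kHz.

9 kHz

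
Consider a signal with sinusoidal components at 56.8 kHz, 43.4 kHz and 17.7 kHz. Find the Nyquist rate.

Highest-frequency component: 56.8 kHz.
Nyquist rate = 2 × 56.8 kHz = 113.6 kHz.

113.6 kHz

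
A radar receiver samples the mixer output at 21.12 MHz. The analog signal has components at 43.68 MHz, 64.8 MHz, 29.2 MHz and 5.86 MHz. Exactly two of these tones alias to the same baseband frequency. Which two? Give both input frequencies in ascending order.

43.68 MHz, 64.8 MHz

fs/2 = 10.56 MHz.
43.68 MHz mod fs = 1.44 MHz.
1.44 MHz ≤ fs/2 = 10.56 MHz, appears at 1.44 MHz.
64.8 MHz mod fs = 1.44 MHz.
1.44 MHz ≤ fs/2 = 10.56 MHz, appears at 1.44 MHz.
29.2 MHz mod fs = 8.08 MHz.
8.08 MHz ≤ fs/2 = 10.56 MHz, appears at 8.08 MHz.
5.86 MHz ≤ fs/2 = 10.56 MHz, passes unchanged.
43.68 MHz and 64.8 MHz both map to 1.44 MHz.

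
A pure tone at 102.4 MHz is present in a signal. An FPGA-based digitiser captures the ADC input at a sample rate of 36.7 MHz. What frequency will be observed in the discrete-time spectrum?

7.7 MHz

102.4 MHz mod fs = 29 MHz.
29 MHz > fs/2 = 18.35 MHz, folds to fs − 29 MHz = 7.7 MHz.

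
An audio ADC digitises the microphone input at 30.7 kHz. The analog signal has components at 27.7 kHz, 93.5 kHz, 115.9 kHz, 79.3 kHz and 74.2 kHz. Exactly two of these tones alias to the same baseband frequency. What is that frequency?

fs/2 = 15.35 kHz.
27.7 kHz > fs/2 = 15.35 kHz, folds to fs − 27.7 kHz = 3 kHz.
93.5 kHz mod fs = 1.4 kHz.
1.4 kHz ≤ fs/2 = 15.35 kHz, appears at 1.4 kHz.
115.9 kHz mod fs = 23.8 kHz.
23.8 kHz > fs/2 = 15.35 kHz, folds to fs − 23.8 kHz = 6.9 kHz.
79.3 kHz mod fs = 17.9 kHz.
17.9 kHz > fs/2 = 15.35 kHz, folds to fs − 17.9 kHz = 12.8 kHz.
74.2 kHz mod fs = 12.8 kHz.
12.8 kHz ≤ fs/2 = 15.35 kHz, appears at 12.8 kHz.
74.2 kHz and 79.3 kHz both map to 12.8 kHz.

12.8 kHz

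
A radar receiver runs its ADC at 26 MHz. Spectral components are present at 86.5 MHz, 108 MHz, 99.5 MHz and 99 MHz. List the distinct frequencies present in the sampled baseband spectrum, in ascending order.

fs/2 = 13 MHz.
86.5 MHz mod fs = 8.5 MHz.
8.5 MHz ≤ fs/2 = 13 MHz, appears at 8.5 MHz.
108 MHz mod fs = 4 MHz.
4 MHz ≤ fs/2 = 13 MHz, appears at 4 MHz.
99.5 MHz mod fs = 21.5 MHz.
21.5 MHz > fs/2 = 13 MHz, folds to fs − 21.5 MHz = 4.5 MHz.
99 MHz mod fs = 21 MHz.
21 MHz > fs/2 = 13 MHz, folds to fs − 21 MHz = 5 MHz.
Distinct values: {4 MHz, 4.5 MHz, 5 MHz, 8.5 MHz}.

4 MHz, 4.5 MHz, 5 MHz, 8.5 MHz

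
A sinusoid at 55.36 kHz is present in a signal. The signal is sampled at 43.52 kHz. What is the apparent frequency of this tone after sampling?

55.36 kHz mod fs = 11.84 kHz.
11.84 kHz ≤ fs/2 = 21.76 kHz, appears at 11.84 kHz.

11.84 kHz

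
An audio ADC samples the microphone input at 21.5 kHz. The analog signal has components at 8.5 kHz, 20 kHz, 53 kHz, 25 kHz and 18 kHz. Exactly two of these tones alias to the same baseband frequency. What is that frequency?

fs/2 = 10.75 kHz.
8.5 kHz ≤ fs/2 = 10.75 kHz, passes unchanged.
20 kHz > fs/2 = 10.75 kHz, folds to fs − 20 kHz = 1.5 kHz.
53 kHz mod fs = 10 kHz.
10 kHz ≤ fs/2 = 10.75 kHz, appears at 10 kHz.
25 kHz mod fs = 3.5 kHz.
3.5 kHz ≤ fs/2 = 10.75 kHz, appears at 3.5 kHz.
18 kHz > fs/2 = 10.75 kHz, folds to fs − 18 kHz = 3.5 kHz.
18 kHz and 25 kHz both map to 3.5 kHz.

3.5 kHz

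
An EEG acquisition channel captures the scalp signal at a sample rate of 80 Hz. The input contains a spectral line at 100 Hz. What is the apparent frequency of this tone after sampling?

20 Hz

100 Hz mod fs = 20 Hz.
20 Hz ≤ fs/2 = 40 Hz, appears at 20 Hz.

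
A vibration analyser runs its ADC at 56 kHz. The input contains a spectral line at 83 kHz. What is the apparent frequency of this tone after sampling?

83 kHz mod fs = 27 kHz.
27 kHz ≤ fs/2 = 28 kHz, appears at 27 kHz.

27 kHz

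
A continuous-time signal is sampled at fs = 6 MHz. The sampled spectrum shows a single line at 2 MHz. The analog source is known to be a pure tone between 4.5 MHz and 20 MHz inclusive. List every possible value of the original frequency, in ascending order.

8 MHz, 10 MHz, 14 MHz, 16 MHz, 20 MHz

Frequencies that alias to 2 MHz are k·fs ± 2 MHz for integer k ≥ 0.
k=0: 2 MHz.
k=1: 4 MHz, 8 MHz.
k=2: 10 MHz, 14 MHz.
k=3: 16 MHz, 20 MHz.
k=4: 22 MHz, 26 MHz.
Within [4.5 MHz, 20 MHz]: 8 MHz, 10 MHz, 14 MHz, 16 MHz, 20 MHz.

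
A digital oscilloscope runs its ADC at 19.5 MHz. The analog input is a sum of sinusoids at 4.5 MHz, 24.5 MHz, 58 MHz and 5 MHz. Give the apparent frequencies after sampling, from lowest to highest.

0.5 MHz, 4.5 MHz, 5 MHz

fs/2 = 9.75 MHz.
4.5 MHz ≤ fs/2 = 9.75 MHz, passes unchanged.
24.5 MHz mod fs = 5 MHz.
5 MHz ≤ fs/2 = 9.75 MHz, appears at 5 MHz.
58 MHz mod fs = 19 MHz.
19 MHz > fs/2 = 9.75 MHz, folds to fs − 19 MHz = 0.5 MHz.
5 MHz ≤ fs/2 = 9.75 MHz, passes unchanged.
Distinct values: {0.5 MHz, 4.5 MHz, 5 MHz}.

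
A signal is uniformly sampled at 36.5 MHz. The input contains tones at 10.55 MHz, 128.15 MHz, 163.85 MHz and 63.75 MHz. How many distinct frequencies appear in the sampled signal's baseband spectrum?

3

fs/2 = 18.25 MHz.
10.55 MHz ≤ fs/2 = 18.25 MHz, passes unchanged.
128.15 MHz mod fs = 18.65 MHz.
18.65 MHz > fs/2 = 18.25 MHz, folds to fs − 18.65 MHz = 17.85 MHz.
163.85 MHz mod fs = 17.85 MHz.
17.85 MHz ≤ fs/2 = 18.25 MHz, appears at 17.85 MHz.
63.75 MHz mod fs = 27.25 MHz.
27.25 MHz > fs/2 = 18.25 MHz, folds to fs − 27.25 MHz = 9.25 MHz.
Distinct values: {9.25 MHz, 10.55 MHz, 17.85 MHz} → 3.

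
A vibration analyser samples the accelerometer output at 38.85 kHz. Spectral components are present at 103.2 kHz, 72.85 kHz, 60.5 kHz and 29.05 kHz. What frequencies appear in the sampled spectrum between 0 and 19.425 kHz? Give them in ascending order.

fs/2 = 19.425 kHz.
103.2 kHz mod fs = 25.5 kHz.
25.5 kHz > fs/2 = 19.425 kHz, folds to fs − 25.5 kHz = 13.35 kHz.
72.85 kHz mod fs = 34 kHz.
34 kHz > fs/2 = 19.425 kHz, folds to fs − 34 kHz = 4.85 kHz.
60.5 kHz mod fs = 21.65 kHz.
21.65 kHz > fs/2 = 19.425 kHz, folds to fs − 21.65 kHz = 17.2 kHz.
29.05 kHz > fs/2 = 19.425 kHz, folds to fs − 29.05 kHz = 9.8 kHz.
Distinct values: {4.85 kHz, 9.8 kHz, 13.35 kHz, 17.2 kHz}.

4.85 kHz, 9.8 kHz, 13.35 kHz, 17.2 kHz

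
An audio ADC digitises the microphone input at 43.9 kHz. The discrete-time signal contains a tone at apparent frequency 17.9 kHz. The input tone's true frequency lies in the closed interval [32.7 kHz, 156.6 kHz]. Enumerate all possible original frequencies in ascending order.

Frequencies that alias to 17.9 kHz are k·fs ± 17.9 kHz for integer k ≥ 0.
k=0: 17.9 kHz.
k=1: 26 kHz, 61.8 kHz.
k=2: 69.9 kHz, 105.7 kHz.
k=3: 113.8 kHz, 149.6 kHz.
k=4: 157.7 kHz, 193.5 kHz.
Within [32.7 kHz, 156.6 kHz]: 61.8 kHz, 69.9 kHz, 105.7 kHz, 113.8 kHz, 149.6 kHz.

61.8 kHz, 69.9 kHz, 105.7 kHz, 113.8 kHz, 149.6 kHz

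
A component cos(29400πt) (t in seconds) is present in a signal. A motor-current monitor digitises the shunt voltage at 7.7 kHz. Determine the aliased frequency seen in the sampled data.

ω = 29400π rad/s → f = ω/(2π) = 14700 Hz = 14.7 kHz.
14.7 kHz mod fs = 7 kHz.
7 kHz > fs/2 = 3.85 kHz, folds to fs − 7 kHz = 0.7 kHz.

0.7 kHz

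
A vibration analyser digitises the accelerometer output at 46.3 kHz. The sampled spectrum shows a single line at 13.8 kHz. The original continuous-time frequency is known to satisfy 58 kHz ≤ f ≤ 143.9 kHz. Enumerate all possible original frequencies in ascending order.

Frequencies that alias to 13.8 kHz are k·fs ± 13.8 kHz for integer k ≥ 0.
k=0: 13.8 kHz.
k=1: 32.5 kHz, 60.1 kHz.
k=2: 78.8 kHz, 106.4 kHz.
k=3: 125.1 kHz, 152.7 kHz.
k=4: 171.4 kHz, 199 kHz.
Within [58 kHz, 143.9 kHz]: 60.1 kHz, 78.8 kHz, 106.4 kHz, 125.1 kHz.

60.1 kHz, 78.8 kHz, 106.4 kHz, 125.1 kHz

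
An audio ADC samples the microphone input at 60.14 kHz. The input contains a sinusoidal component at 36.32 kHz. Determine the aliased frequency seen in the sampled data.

23.82 kHz

36.32 kHz > fs/2 = 30.07 kHz, folds to fs − 36.32 kHz = 23.82 kHz.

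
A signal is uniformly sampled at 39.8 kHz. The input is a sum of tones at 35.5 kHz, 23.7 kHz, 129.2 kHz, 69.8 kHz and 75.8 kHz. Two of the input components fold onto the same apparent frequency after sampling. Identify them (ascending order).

fs/2 = 19.9 kHz.
35.5 kHz > fs/2 = 19.9 kHz, folds to fs − 35.5 kHz = 4.3 kHz.
23.7 kHz > fs/2 = 19.9 kHz, folds to fs − 23.7 kHz = 16.1 kHz.
129.2 kHz mod fs = 9.8 kHz.
9.8 kHz ≤ fs/2 = 19.9 kHz, appears at 9.8 kHz.
69.8 kHz mod fs = 30 kHz.
30 kHz > fs/2 = 19.9 kHz, folds to fs − 30 kHz = 9.8 kHz.
75.8 kHz mod fs = 36 kHz.
36 kHz > fs/2 = 19.9 kHz, folds to fs − 36 kHz = 3.8 kHz.
69.8 kHz and 129.2 kHz both map to 9.8 kHz.

69.8 kHz, 129.2 kHz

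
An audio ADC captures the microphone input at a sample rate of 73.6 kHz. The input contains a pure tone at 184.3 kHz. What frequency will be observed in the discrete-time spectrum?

36.5 kHz

184.3 kHz mod fs = 37.1 kHz.
37.1 kHz > fs/2 = 36.8 kHz, folds to fs − 37.1 kHz = 36.5 kHz.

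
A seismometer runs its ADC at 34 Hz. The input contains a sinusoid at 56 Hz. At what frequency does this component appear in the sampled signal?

12 Hz

56 Hz mod fs = 22 Hz.
22 Hz > fs/2 = 17 Hz, folds to fs − 22 Hz = 12 Hz.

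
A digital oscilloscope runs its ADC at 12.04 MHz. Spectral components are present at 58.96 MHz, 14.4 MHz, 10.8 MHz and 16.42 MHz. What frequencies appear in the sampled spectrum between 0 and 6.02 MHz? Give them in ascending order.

1.24 MHz, 2.36 MHz, 4.38 MHz

fs/2 = 6.02 MHz.
58.96 MHz mod fs = 10.8 MHz.
10.8 MHz > fs/2 = 6.02 MHz, folds to fs − 10.8 MHz = 1.24 MHz.
14.4 MHz mod fs = 2.36 MHz.
2.36 MHz ≤ fs/2 = 6.02 MHz, appears at 2.36 MHz.
10.8 MHz > fs/2 = 6.02 MHz, folds to fs − 10.8 MHz = 1.24 MHz.
16.42 MHz mod fs = 4.38 MHz.
4.38 MHz ≤ fs/2 = 6.02 MHz, appears at 4.38 MHz.
Distinct values: {1.24 MHz, 2.36 MHz, 4.38 MHz}.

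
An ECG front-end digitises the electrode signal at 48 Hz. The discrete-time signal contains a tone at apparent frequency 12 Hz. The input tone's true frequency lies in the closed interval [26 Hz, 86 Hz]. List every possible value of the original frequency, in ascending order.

Frequencies that alias to 12 Hz are k·fs ± 12 Hz for integer k ≥ 0.
k=0: 12 Hz.
k=1: 36 Hz, 60 Hz.
k=2: 84 Hz, 108 Hz.
k=3: 132 Hz, 156 Hz.
Within [26 Hz, 86 Hz]: 36 Hz, 60 Hz, 84 Hz.

36 Hz, 60 Hz, 84 Hz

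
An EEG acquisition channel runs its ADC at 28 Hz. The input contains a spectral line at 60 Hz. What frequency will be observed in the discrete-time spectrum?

60 Hz mod fs = 4 Hz.
4 Hz ≤ fs/2 = 14 Hz, appears at 4 Hz.

4 Hz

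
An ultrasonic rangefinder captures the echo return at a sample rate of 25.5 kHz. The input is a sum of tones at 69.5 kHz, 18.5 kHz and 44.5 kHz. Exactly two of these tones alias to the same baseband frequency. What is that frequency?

7 kHz

fs/2 = 12.75 kHz.
69.5 kHz mod fs = 18.5 kHz.
18.5 kHz > fs/2 = 12.75 kHz, folds to fs − 18.5 kHz = 7 kHz.
18.5 kHz > fs/2 = 12.75 kHz, folds to fs − 18.5 kHz = 7 kHz.
44.5 kHz mod fs = 19 kHz.
19 kHz > fs/2 = 12.75 kHz, folds to fs − 19 kHz = 6.5 kHz.
18.5 kHz and 69.5 kHz both map to 7 kHz.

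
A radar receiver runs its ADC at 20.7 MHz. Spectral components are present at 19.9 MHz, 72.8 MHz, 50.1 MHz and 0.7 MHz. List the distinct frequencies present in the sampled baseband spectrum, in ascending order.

fs/2 = 10.35 MHz.
19.9 MHz > fs/2 = 10.35 MHz, folds to fs − 19.9 MHz = 0.8 MHz.
72.8 MHz mod fs = 10.7 MHz.
10.7 MHz > fs/2 = 10.35 MHz, folds to fs − 10.7 MHz = 10 MHz.
50.1 MHz mod fs = 8.7 MHz.
8.7 MHz ≤ fs/2 = 10.35 MHz, appears at 8.7 MHz.
0.7 MHz ≤ fs/2 = 10.35 MHz, passes unchanged.
Distinct values: {0.7 MHz, 0.8 MHz, 8.7 MHz, 10 MHz}.

0.7 MHz, 0.8 MHz, 8.7 MHz, 10 MHz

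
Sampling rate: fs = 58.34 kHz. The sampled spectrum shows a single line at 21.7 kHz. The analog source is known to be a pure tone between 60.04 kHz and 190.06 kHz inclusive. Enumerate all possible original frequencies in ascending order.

80.04 kHz, 94.98 kHz, 138.38 kHz, 153.32 kHz

Frequencies that alias to 21.7 kHz are k·fs ± 21.7 kHz for integer k ≥ 0.
k=0: 21.7 kHz.
k=1: 36.64 kHz, 80.04 kHz.
k=2: 94.98 kHz, 138.38 kHz.
k=3: 153.32 kHz, 196.72 kHz.
k=4: 211.66 kHz, 255.06 kHz.
Within [60.04 kHz, 190.06 kHz]: 80.04 kHz, 94.98 kHz, 138.38 kHz, 153.32 kHz.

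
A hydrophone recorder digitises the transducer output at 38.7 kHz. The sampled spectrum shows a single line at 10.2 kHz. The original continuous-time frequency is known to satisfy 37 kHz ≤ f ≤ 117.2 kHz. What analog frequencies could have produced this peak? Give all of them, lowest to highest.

Frequencies that alias to 10.2 kHz are k·fs ± 10.2 kHz for integer k ≥ 0.
k=0: 10.2 kHz.
k=1: 28.5 kHz, 48.9 kHz.
k=2: 67.2 kHz, 87.6 kHz.
k=3: 105.9 kHz, 126.3 kHz.
k=4: 144.6 kHz, 165 kHz.
Within [37 kHz, 117.2 kHz]: 48.9 kHz, 67.2 kHz, 87.6 kHz, 105.9 kHz.

48.9 kHz, 67.2 kHz, 87.6 kHz, 105.9 kHz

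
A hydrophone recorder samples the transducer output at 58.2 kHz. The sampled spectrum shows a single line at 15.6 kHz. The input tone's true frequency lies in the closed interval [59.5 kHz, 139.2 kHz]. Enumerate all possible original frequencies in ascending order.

73.8 kHz, 100.8 kHz, 132 kHz

Frequencies that alias to 15.6 kHz are k·fs ± 15.6 kHz for integer k ≥ 0.
k=0: 15.6 kHz.
k=1: 42.6 kHz, 73.8 kHz.
k=2: 100.8 kHz, 132 kHz.
k=3: 159 kHz, 190.2 kHz.
Within [59.5 kHz, 139.2 kHz]: 73.8 kHz, 100.8 kHz, 132 kHz.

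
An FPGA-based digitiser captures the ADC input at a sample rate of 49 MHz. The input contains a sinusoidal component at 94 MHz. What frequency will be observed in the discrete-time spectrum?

4 MHz

94 MHz mod fs = 45 MHz.
45 MHz > fs/2 = 24.5 MHz, folds to fs − 45 MHz = 4 MHz.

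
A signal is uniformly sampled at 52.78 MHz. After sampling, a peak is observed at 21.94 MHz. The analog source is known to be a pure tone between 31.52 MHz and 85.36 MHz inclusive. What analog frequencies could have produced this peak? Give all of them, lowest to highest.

74.72 MHz, 83.62 MHz

Frequencies that alias to 21.94 MHz are k·fs ± 21.94 MHz for integer k ≥ 0.
k=0: 21.94 MHz.
k=1: 30.84 MHz, 74.72 MHz.
k=2: 83.62 MHz, 127.5 MHz.
k=3: 136.4 MHz, 180.28 MHz.
Within [31.52 MHz, 85.36 MHz]: 74.72 MHz, 83.62 MHz.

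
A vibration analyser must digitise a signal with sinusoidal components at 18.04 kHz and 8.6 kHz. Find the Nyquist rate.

36.08 kHz

Highest-frequency component: 18.04 kHz.
Nyquist rate = 2 × 18.04 kHz = 36.08 kHz.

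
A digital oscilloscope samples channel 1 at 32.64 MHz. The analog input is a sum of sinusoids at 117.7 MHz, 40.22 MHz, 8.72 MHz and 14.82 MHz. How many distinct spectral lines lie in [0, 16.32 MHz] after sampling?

fs/2 = 16.32 MHz.
117.7 MHz mod fs = 19.78 MHz.
19.78 MHz > fs/2 = 16.32 MHz, folds to fs − 19.78 MHz = 12.86 MHz.
40.22 MHz mod fs = 7.58 MHz.
7.58 MHz ≤ fs/2 = 16.32 MHz, appears at 7.58 MHz.
8.72 MHz ≤ fs/2 = 16.32 MHz, passes unchanged.
14.82 MHz ≤ fs/2 = 16.32 MHz, passes unchanged.
Distinct values: {7.58 MHz, 8.72 MHz, 12.86 MHz, 14.82 MHz} → 4.

4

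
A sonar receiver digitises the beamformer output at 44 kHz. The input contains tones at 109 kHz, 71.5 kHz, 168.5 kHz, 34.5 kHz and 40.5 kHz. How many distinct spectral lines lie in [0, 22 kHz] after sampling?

5

fs/2 = 22 kHz.
109 kHz mod fs = 21 kHz.
21 kHz ≤ fs/2 = 22 kHz, appears at 21 kHz.
71.5 kHz mod fs = 27.5 kHz.
27.5 kHz > fs/2 = 22 kHz, folds to fs − 27.5 kHz = 16.5 kHz.
168.5 kHz mod fs = 36.5 kHz.
36.5 kHz > fs/2 = 22 kHz, folds to fs − 36.5 kHz = 7.5 kHz.
34.5 kHz > fs/2 = 22 kHz, folds to fs − 34.5 kHz = 9.5 kHz.
40.5 kHz > fs/2 = 22 kHz, folds to fs − 40.5 kHz = 3.5 kHz.
Distinct values: {3.5 kHz, 7.5 kHz, 9.5 kHz, 16.5 kHz, 21 kHz} → 5.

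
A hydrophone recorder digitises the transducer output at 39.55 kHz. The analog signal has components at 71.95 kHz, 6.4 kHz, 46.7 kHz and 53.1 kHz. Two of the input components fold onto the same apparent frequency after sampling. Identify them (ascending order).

46.7 kHz, 71.95 kHz

fs/2 = 19.775 kHz.
71.95 kHz mod fs = 32.4 kHz.
32.4 kHz > fs/2 = 19.775 kHz, folds to fs − 32.4 kHz = 7.15 kHz.
6.4 kHz ≤ fs/2 = 19.775 kHz, passes unchanged.
46.7 kHz mod fs = 7.15 kHz.
7.15 kHz ≤ fs/2 = 19.775 kHz, appears at 7.15 kHz.
53.1 kHz mod fs = 13.55 kHz.
13.55 kHz ≤ fs/2 = 19.775 kHz, appears at 13.55 kHz.
46.7 kHz and 71.95 kHz both map to 7.15 kHz.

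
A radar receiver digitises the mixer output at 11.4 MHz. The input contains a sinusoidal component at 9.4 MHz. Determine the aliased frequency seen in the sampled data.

9.4 MHz > fs/2 = 5.7 MHz, folds to fs − 9.4 MHz = 2 MHz.

2 MHz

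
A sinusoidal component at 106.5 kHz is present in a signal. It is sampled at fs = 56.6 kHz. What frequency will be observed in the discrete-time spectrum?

6.7 kHz

106.5 kHz mod fs = 49.9 kHz.
49.9 kHz > fs/2 = 28.3 kHz, folds to fs − 49.9 kHz = 6.7 kHz.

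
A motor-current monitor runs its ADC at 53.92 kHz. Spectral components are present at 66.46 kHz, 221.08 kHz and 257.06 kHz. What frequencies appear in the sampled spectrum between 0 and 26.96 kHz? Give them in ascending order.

fs/2 = 26.96 kHz.
66.46 kHz mod fs = 12.54 kHz.
12.54 kHz ≤ fs/2 = 26.96 kHz, appears at 12.54 kHz.
221.08 kHz mod fs = 5.4 kHz.
5.4 kHz ≤ fs/2 = 26.96 kHz, appears at 5.4 kHz.
257.06 kHz mod fs = 41.38 kHz.
41.38 kHz > fs/2 = 26.96 kHz, folds to fs − 41.38 kHz = 12.54 kHz.
Distinct values: {5.4 kHz, 12.54 kHz}.

5.4 kHz, 12.54 kHz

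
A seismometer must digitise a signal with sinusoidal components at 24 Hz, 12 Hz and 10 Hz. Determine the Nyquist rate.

Highest-frequency component: 24 Hz.
Nyquist rate = 2 × 24 Hz = 48 Hz.

48 Hz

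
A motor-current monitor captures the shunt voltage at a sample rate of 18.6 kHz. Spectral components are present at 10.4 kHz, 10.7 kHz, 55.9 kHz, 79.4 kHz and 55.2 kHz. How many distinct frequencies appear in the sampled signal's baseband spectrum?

5

fs/2 = 9.3 kHz.
10.4 kHz > fs/2 = 9.3 kHz, folds to fs − 10.4 kHz = 8.2 kHz.
10.7 kHz > fs/2 = 9.3 kHz, folds to fs − 10.7 kHz = 7.9 kHz.
55.9 kHz mod fs = 0.1 kHz.
0.1 kHz ≤ fs/2 = 9.3 kHz, appears at 0.1 kHz.
79.4 kHz mod fs = 5 kHz.
5 kHz ≤ fs/2 = 9.3 kHz, appears at 5 kHz.
55.2 kHz mod fs = 18 kHz.
18 kHz > fs/2 = 9.3 kHz, folds to fs − 18 kHz = 0.6 kHz.
Distinct values: {0.1 kHz, 0.6 kHz, 5 kHz, 7.9 kHz, 8.2 kHz} → 5.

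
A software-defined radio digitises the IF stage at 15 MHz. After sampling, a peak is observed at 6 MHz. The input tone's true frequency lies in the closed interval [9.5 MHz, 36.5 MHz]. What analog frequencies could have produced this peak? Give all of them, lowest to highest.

21 MHz, 24 MHz, 36 MHz

Frequencies that alias to 6 MHz are k·fs ± 6 MHz for integer k ≥ 0.
k=0: 6 MHz.
k=1: 9 MHz, 21 MHz.
k=2: 24 MHz, 36 MHz.
k=3: 39 MHz, 51 MHz.
Within [9.5 MHz, 36.5 MHz]: 21 MHz, 24 MHz, 36 MHz.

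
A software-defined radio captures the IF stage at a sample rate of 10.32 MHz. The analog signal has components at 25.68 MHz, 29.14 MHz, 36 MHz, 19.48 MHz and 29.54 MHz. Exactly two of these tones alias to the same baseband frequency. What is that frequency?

5.04 MHz

fs/2 = 5.16 MHz.
25.68 MHz mod fs = 5.04 MHz.
5.04 MHz ≤ fs/2 = 5.16 MHz, appears at 5.04 MHz.
29.14 MHz mod fs = 8.5 MHz.
8.5 MHz > fs/2 = 5.16 MHz, folds to fs − 8.5 MHz = 1.82 MHz.
36 MHz mod fs = 5.04 MHz.
5.04 MHz ≤ fs/2 = 5.16 MHz, appears at 5.04 MHz.
19.48 MHz mod fs = 9.16 MHz.
9.16 MHz > fs/2 = 5.16 MHz, folds to fs − 9.16 MHz = 1.16 MHz.
29.54 MHz mod fs = 8.9 MHz.
8.9 MHz > fs/2 = 5.16 MHz, folds to fs − 8.9 MHz = 1.42 MHz.
25.68 MHz and 36 MHz both map to 5.04 MHz.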